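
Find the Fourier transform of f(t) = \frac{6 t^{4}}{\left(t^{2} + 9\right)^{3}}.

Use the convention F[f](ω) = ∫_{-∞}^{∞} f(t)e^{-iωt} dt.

F(ω) = \frac{3 \pi \left(3 \omega^{2} - 5 \left|{\omega}\right| + 1\right) e^{- 3 \left|{\omega}\right|}}{4}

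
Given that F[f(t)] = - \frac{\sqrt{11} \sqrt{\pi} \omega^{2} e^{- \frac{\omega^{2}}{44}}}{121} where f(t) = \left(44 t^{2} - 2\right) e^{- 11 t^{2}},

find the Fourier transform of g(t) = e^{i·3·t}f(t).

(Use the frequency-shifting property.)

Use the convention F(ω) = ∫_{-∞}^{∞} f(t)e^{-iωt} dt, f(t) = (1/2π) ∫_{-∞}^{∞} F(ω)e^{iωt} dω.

F[g](ω) = - \frac{\sqrt{11} \sqrt{\pi} \left(\omega - 3\right)^{2} e^{- \frac{\left(\omega - 3\right)^{2}}{44}}}{121}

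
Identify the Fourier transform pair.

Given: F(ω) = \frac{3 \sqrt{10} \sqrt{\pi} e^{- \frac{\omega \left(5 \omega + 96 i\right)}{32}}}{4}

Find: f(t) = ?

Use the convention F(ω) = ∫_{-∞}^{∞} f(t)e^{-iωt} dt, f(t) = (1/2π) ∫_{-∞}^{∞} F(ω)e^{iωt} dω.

f(t) = 3 e^{- \frac{8 \left(t - 3\right)^{2}}{5}}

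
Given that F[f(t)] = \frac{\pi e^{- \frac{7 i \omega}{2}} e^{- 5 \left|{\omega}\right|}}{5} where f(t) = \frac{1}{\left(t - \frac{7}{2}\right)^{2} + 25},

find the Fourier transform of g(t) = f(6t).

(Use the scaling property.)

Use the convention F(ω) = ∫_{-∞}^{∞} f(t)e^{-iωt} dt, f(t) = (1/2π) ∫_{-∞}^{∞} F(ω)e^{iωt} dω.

F[g](ω) = \frac{\pi e^{- \frac{7 i \omega}{12} - \frac{5 \left|{\omega}\right|}{6}}}{30}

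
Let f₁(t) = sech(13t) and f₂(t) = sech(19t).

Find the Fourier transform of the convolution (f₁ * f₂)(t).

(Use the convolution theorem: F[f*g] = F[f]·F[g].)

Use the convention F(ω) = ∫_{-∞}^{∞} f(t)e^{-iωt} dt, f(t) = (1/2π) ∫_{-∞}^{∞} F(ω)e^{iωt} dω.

F[f₁*f₂](ω) = \frac{\pi^{2}}{247 \cosh{\left(\frac{\pi \omega}{38} \right)} \cosh{\left(\frac{\pi \omega}{26} \right)}}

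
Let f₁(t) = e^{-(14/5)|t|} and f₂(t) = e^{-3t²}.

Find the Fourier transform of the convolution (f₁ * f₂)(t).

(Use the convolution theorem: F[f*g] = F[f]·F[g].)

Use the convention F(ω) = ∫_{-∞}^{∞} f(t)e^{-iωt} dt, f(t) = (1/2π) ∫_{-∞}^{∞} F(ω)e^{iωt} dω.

F[f₁*f₂](ω) = \frac{140 \sqrt{3} \sqrt{\pi} e^{- \frac{\omega^{2}}{12}}}{3 \left(25 \omega^{2} + 196\right)}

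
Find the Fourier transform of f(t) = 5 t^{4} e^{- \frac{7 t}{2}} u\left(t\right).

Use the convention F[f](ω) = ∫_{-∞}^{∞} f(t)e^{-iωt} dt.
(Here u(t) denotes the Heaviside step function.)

F(ω) = \frac{3840}{\left(2 i \omega + 7\right)^{5}}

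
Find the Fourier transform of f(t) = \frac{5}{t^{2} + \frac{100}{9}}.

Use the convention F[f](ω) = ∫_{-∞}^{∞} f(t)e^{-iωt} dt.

F(ω) = \frac{3 \pi e^{- \frac{10 \left|{\omega}\right|}{3}}}{2}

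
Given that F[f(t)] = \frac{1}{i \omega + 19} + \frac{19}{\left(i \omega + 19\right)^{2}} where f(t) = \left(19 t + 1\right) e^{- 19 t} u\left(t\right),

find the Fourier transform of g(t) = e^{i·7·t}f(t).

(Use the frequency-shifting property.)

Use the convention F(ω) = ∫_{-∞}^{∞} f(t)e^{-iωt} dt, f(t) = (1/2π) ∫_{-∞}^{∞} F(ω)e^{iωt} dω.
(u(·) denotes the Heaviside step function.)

F[g](ω) = \frac{19 i \left(\omega - 7\right) + \left(i \left(\omega - 7\right) + 19\right)^{2} + 361}{\left(i \left(\omega - 7\right) + 19\right)^{3}}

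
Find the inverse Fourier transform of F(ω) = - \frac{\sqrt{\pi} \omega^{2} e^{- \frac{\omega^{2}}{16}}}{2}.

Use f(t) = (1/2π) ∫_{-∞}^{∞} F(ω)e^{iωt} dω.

f(t) = 4 \left(16 t^{2} - 2\right) e^{- 4 t^{2}}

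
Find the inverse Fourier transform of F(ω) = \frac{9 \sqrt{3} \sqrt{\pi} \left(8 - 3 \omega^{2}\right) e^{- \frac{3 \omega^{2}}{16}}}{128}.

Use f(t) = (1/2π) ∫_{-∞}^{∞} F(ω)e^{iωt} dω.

f(t) = 3 t^{2} e^{- \frac{4 t^{2}}{3}}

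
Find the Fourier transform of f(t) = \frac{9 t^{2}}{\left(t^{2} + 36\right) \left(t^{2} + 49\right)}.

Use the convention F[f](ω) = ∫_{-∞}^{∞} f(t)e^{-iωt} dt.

F(ω) = \frac{9 \pi \left(7 - 6 e^{\left|{\omega}\right|}\right) e^{- 7 \left|{\omega}\right|}}{13}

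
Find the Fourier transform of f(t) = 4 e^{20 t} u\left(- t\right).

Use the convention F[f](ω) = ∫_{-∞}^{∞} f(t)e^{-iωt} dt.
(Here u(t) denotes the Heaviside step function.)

F(ω) = - \frac{4}{i \omega - 20}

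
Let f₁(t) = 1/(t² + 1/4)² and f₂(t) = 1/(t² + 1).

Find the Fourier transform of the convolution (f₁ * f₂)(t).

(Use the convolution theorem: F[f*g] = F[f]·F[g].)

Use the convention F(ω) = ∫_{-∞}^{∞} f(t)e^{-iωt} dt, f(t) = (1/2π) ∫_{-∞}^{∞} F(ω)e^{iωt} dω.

F[f₁*f₂](ω) = 2 \pi^{2} \left(\left|{\omega}\right| + 2\right) e^{- \frac{3 \left|{\omega}\right|}{2}}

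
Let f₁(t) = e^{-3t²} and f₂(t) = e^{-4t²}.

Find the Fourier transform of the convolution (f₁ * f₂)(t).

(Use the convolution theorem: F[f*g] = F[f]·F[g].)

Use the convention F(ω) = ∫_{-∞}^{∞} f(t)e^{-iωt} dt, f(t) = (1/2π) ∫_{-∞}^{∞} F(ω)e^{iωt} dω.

F[f₁*f₂](ω) = \frac{\sqrt{3} \pi e^{- \frac{7 \omega^{2}}{48}}}{6}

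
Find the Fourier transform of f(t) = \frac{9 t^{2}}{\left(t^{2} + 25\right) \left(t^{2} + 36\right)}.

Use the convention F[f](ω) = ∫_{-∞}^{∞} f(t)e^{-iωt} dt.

F(ω) = \frac{9 \pi \left(6 - 5 e^{\left|{\omega}\right|}\right) e^{- 6 \left|{\omega}\right|}}{11}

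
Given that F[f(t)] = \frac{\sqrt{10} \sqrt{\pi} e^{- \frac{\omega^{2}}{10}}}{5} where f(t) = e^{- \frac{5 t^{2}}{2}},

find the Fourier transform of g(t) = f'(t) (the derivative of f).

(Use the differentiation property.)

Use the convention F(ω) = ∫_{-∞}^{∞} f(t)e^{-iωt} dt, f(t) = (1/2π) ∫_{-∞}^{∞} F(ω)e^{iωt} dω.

F[g](ω) = \frac{\sqrt{10} i \sqrt{\pi} \omega e^{- \frac{\omega^{2}}{10}}}{5}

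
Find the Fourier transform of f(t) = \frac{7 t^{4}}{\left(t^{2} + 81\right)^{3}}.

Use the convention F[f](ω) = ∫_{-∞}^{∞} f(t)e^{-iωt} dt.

F(ω) = \frac{7 \pi \left(27 \omega^{2} - 15 \left|{\omega}\right| + 1\right) e^{- 9 \left|{\omega}\right|}}{24}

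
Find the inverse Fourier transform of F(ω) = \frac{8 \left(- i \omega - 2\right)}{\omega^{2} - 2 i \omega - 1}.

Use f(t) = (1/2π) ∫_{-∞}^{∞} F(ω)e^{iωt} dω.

f(t) = 8 \left(t + 1\right) e^{- t} u\left(t\right)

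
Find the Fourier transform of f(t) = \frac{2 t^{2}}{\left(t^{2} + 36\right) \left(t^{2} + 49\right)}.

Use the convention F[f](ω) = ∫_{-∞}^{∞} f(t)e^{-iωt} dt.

F(ω) = \frac{2 \pi \left(7 - 6 e^{\left|{\omega}\right|}\right) e^{- 7 \left|{\omega}\right|}}{13}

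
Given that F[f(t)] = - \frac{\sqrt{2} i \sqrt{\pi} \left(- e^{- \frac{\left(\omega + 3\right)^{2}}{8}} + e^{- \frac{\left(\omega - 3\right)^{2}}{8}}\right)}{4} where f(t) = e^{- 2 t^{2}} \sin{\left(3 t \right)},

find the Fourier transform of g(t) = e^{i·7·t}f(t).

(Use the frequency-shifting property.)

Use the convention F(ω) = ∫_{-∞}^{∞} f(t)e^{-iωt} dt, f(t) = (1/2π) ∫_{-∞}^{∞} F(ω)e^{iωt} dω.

F[g](ω) = \frac{\sqrt{2} i \sqrt{\pi} \left(e^{\omega + \frac{25}{2}} - e^{\frac{5 \omega}{2} + 2}\right) e^{- \frac{\omega^{2}}{8} - \frac{29}{2}}}{4}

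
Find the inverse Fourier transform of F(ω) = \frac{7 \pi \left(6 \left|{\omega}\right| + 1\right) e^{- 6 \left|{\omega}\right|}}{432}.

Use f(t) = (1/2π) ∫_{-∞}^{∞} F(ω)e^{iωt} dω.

f(t) = \frac{7}{\left(t^{2} + 36\right)^{2}}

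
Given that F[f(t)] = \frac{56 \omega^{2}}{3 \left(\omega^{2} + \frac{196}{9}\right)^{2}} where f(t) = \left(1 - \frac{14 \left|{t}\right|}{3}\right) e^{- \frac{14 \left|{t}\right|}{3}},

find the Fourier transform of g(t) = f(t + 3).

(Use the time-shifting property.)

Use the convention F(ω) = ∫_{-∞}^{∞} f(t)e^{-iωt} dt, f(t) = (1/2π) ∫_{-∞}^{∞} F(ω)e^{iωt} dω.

F[g](ω) = \frac{1512 \omega^{2} e^{3 i \omega}}{\left(9 \omega^{2} + 196\right)^{2}}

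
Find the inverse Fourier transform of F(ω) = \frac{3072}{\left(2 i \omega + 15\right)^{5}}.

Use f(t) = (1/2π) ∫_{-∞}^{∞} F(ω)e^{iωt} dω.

f(t) = 4 t^{4} e^{- \frac{15 t}{2}} u\left(t\right)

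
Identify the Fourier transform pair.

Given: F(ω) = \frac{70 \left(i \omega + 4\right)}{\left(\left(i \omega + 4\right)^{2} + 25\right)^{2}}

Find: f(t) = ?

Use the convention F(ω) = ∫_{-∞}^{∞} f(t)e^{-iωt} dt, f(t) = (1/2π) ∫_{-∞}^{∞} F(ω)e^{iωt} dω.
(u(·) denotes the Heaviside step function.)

f(t) = 7 t e^{- 4 t} \sin{\left(5 t \right)} u\left(t\right)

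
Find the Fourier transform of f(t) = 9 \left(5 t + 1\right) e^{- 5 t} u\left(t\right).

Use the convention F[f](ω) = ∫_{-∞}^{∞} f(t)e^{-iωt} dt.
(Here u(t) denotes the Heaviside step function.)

F(ω) = \frac{9 \left(- i \omega - 10\right)}{\omega^{2} - 10 i \omega - 25}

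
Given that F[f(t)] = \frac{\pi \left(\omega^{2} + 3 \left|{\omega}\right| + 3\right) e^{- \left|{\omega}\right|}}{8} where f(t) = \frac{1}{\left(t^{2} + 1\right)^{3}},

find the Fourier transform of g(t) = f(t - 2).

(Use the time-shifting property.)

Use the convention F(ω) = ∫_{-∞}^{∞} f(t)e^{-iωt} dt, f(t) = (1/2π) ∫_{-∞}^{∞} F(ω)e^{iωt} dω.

F[g](ω) = \frac{\pi \left(\omega^{2} + 3 \left|{\omega}\right| + 3\right) e^{- 2 i \omega - \left|{\omega}\right|}}{8}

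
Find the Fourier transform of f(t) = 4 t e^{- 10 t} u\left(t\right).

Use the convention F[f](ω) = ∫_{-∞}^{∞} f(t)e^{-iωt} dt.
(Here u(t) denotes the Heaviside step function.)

F(ω) = \frac{4}{\left(i \omega + 10\right)^{2}}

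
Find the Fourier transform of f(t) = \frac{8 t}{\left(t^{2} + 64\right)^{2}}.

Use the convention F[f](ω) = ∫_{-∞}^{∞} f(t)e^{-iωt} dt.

F(ω) = - \frac{i \pi \omega e^{- 8 \left|{\omega}\right|}}{2}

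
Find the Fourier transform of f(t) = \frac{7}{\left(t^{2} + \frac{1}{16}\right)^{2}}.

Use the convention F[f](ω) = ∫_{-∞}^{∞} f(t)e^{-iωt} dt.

F(ω) = 56 \pi \left(\left|{\omega}\right| + 4\right) e^{- \frac{\left|{\omega}\right|}{4}}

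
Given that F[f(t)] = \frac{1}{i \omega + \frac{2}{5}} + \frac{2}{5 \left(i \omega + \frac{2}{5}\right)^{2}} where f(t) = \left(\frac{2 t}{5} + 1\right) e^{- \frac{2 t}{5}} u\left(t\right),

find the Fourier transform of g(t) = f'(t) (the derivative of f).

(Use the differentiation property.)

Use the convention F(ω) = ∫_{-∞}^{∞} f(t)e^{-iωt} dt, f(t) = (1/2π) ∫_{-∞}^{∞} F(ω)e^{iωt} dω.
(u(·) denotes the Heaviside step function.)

F[g](ω) = \frac{5 \omega \left(5 \omega - 4 i\right)}{25 \omega^{2} - 20 i \omega - 4}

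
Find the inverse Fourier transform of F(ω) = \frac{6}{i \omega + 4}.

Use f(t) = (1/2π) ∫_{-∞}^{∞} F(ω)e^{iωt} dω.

f(t) = 6 e^{- 4 t} u\left(t\right)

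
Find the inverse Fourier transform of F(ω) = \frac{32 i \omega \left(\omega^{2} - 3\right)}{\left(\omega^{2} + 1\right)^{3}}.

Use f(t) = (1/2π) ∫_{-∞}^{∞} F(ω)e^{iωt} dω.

f(t) = 8 t e^{- \left|{t}\right|} \left|{t}\right|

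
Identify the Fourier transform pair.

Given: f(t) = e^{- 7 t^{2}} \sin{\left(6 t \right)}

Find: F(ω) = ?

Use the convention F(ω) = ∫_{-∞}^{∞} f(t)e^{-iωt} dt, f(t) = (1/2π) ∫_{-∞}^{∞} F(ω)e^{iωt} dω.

F(ω) = \frac{\sqrt{7} i \sqrt{\pi} \left(1 - e^{\frac{6 \omega}{7}}\right) e^{- \frac{\omega^{2}}{28} - \frac{3 \omega}{7} - \frac{9}{7}}}{14}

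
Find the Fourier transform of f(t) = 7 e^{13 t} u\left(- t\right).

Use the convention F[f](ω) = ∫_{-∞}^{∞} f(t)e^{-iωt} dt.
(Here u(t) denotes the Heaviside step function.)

F(ω) = - \frac{7}{i \omega - 13}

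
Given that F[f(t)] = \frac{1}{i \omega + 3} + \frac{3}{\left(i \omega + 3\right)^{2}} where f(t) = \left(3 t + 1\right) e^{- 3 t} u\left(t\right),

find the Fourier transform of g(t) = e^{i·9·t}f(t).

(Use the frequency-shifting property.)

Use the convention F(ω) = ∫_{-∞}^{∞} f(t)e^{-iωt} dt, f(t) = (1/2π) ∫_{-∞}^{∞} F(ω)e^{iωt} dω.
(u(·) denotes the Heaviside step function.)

F[g](ω) = \frac{3 i \left(\omega - 9\right) + \left(i \left(\omega - 9\right) + 3\right)^{2} + 9}{\left(i \left(\omega - 9\right) + 3\right)^{3}}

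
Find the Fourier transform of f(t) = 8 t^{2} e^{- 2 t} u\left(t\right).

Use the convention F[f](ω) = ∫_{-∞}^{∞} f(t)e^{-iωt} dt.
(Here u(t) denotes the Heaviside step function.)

F(ω) = \frac{16}{\left(i \omega + 2\right)^{3}}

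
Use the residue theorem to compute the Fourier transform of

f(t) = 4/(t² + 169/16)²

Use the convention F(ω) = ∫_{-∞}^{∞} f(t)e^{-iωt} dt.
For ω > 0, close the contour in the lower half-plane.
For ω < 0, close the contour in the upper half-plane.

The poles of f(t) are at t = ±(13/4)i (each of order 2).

Let g(z) = f(z)e^{-iωz}; for large |z| the factor e^{-iωz} decays in the lower half-plane when ω > 0 and in the upper half-plane when ω < 0.

Case ω > 0 (lower half-plane, clockwise contour ⇒ F(ω) = -2πi·ΣRes):
  Res_{z = - \frac{13 i}{4}} g(z) = \frac{16 i \left(13 \omega + 4\right) e^{- \frac{13 \omega}{4}}}{2197} (pole of order 2)
  F(ω) = -2πi·ΣRes = \frac{32 \pi \left(13 \omega + 4\right) e^{- \frac{13 \omega}{4}}}{2197}

Case ω < 0 (upper half-plane, counterclockwise contour ⇒ F(ω) = +2πi·ΣRes):
  Res_{z = \frac{13 i}{4}} g(z) = \frac{16 i \left(13 \omega - 4\right) e^{\frac{13 \omega}{4}}}{2197} (pole of order 2)
  F(ω) = 2πi·ΣRes = \frac{32 \pi \left(4 - 13 \omega\right) e^{\frac{13 \omega}{4}}}{2197}

Both cases combine into a single formula in |ω|:

F(ω) = \frac{32 \pi \left(13 \left|{\omega}\right| + 4\right) e^{- \frac{13 \left|{\omega}\right|}{4}}}{2197}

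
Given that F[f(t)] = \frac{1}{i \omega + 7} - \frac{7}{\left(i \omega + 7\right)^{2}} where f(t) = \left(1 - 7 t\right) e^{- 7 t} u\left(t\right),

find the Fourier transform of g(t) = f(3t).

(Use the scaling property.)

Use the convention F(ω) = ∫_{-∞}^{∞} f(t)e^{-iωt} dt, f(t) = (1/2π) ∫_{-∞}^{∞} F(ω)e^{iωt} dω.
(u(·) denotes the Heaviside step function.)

F[g](ω) = \frac{i \omega}{- \omega^{2} + 42 i \omega + 441}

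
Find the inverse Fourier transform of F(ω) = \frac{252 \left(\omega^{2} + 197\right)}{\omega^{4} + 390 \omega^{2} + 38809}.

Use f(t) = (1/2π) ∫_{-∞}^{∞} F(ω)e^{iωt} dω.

f(t) = 9 e^{- 14 \left|{t}\right|} \cos{\left(\left|{t}\right| \right)}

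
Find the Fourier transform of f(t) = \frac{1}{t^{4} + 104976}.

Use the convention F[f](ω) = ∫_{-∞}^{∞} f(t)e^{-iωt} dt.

F(ω) = \frac{\pi e^{- 9 \sqrt{2} \left|{\omega}\right|} \sin{\left(9 \sqrt{2} \left|{\omega}\right| + \frac{\pi}{4} \right)}}{5832}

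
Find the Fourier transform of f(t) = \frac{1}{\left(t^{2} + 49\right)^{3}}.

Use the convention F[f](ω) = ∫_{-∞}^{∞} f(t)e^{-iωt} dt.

F(ω) = \frac{\pi \left(49 \omega^{2} + 21 \left|{\omega}\right| + 3\right) e^{- 7 \left|{\omega}\right|}}{134456}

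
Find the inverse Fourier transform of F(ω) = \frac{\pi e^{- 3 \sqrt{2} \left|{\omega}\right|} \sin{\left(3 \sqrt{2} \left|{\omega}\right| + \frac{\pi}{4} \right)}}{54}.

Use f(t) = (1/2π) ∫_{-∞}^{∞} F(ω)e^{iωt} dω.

f(t) = \frac{4}{t^{4} + 1296}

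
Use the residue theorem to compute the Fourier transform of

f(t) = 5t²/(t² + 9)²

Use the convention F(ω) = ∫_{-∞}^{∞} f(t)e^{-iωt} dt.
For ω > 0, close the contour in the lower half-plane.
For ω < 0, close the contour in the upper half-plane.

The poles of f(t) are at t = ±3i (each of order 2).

Let g(z) = f(z)e^{-iωz}; for large |z| the factor e^{-iωz} decays in the lower half-plane when ω > 0 and in the upper half-plane when ω < 0.

Case ω > 0 (lower half-plane, clockwise contour ⇒ F(ω) = -2πi·ΣRes):
  Res_{z = - 3 i} g(z) = \frac{5 i \left(1 - 3 \omega\right) e^{- 3 \omega}}{12} (pole of order 2)
  F(ω) = -2πi·ΣRes = \frac{5 \pi \left(1 - 3 \omega\right) e^{- 3 \omega}}{6}

Case ω < 0 (upper half-plane, counterclockwise contour ⇒ F(ω) = +2πi·ΣRes):
  Res_{z = 3 i} g(z) = \frac{5 i \left(- 3 \omega - 1\right) e^{3 \omega}}{12} (pole of order 2)
  F(ω) = 2πi·ΣRes = \frac{5 \pi \left(3 \omega + 1\right) e^{3 \omega}}{6}

Both cases combine into a single formula in |ω|:

F(ω) = \frac{5 \pi \left(1 - 3 \left|{\omega}\right|\right) e^{- 3 \left|{\omega}\right|}}{6}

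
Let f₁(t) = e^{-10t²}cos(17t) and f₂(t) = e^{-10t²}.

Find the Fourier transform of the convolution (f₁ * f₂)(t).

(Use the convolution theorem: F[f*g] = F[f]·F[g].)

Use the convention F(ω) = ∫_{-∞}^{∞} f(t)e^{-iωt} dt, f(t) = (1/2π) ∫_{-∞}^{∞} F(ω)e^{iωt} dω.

F[f₁*f₂](ω) = \frac{\pi \left(e^{\frac{17 \omega}{10}} + 1\right) e^{- \frac{\omega^{2}}{20} - \frac{17 \omega}{20} - \frac{289}{40}}}{20}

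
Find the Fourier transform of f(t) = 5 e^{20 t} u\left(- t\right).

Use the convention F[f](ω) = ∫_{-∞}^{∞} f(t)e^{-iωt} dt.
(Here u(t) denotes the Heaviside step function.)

F(ω) = - \frac{5}{i \omega - 20}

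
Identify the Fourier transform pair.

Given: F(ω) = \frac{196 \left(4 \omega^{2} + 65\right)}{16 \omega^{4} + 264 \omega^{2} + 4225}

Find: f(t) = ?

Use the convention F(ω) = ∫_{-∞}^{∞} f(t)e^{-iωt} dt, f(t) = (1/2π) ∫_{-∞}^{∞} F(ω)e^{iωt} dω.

f(t) = 7 e^{- \frac{7 \left|{t}\right|}{2}} \cos{\left(2 \left|{t}\right| \right)}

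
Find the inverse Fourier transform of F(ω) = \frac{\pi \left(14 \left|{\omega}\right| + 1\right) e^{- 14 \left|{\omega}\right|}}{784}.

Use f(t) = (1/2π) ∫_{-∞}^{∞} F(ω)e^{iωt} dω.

f(t) = \frac{7}{\left(t^{2} + 196\right)^{2}}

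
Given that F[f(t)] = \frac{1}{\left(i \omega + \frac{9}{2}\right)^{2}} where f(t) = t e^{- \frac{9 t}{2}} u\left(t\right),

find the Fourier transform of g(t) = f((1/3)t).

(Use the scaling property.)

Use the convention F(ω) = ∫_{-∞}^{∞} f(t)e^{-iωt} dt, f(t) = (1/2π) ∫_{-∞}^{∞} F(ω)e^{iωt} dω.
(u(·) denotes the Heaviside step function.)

F[g](ω) = \frac{4}{3 \left(2 i \omega + 3\right)^{2}}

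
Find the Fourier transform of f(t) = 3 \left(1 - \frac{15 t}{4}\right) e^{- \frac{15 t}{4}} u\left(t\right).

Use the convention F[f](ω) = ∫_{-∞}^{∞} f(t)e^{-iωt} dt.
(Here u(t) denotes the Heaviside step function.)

F(ω) = \frac{48 i \omega}{- 16 \omega^{2} + 120 i \omega + 225}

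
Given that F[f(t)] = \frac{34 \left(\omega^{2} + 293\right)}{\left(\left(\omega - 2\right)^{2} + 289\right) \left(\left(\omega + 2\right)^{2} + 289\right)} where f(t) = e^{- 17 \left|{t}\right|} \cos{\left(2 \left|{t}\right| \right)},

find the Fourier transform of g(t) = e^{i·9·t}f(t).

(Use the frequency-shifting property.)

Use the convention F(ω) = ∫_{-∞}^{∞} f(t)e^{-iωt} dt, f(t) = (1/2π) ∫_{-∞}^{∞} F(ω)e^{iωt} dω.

F[g](ω) = \frac{34 \left(\left(\omega - 9\right)^{2} + 293\right)}{\left(\left(\omega - 11\right)^{2} + 289\right) \left(\left(\omega - 7\right)^{2} + 289\right)}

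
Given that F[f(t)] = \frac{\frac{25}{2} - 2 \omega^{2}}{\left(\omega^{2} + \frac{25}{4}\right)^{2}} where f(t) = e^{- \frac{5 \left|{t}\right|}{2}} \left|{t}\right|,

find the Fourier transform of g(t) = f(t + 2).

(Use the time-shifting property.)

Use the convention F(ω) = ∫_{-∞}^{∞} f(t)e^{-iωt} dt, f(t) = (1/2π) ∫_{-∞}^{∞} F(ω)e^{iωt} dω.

F[g](ω) = \frac{\left(200 - 32 \omega^{2}\right) e^{2 i \omega}}{\left(4 \omega^{2} + 25\right)^{2}}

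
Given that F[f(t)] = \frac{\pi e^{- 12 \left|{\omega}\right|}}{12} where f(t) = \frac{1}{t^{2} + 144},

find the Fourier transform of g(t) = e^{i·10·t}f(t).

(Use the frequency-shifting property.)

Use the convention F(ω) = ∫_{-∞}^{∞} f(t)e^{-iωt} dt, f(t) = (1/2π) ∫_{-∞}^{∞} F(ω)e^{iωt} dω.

F[g](ω) = \frac{\pi e^{- 12 \left|{\omega - 10}\right|}}{12}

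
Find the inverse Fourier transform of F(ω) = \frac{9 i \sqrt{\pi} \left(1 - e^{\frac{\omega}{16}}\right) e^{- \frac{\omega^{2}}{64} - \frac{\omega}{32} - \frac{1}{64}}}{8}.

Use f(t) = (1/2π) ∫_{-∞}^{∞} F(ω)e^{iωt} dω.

f(t) = 9 e^{- 16 t^{2}} \sin{\left(t \right)}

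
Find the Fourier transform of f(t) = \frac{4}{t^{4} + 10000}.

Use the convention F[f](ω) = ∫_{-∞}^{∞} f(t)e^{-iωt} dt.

F(ω) = \frac{\pi e^{- 5 \sqrt{2} \left|{\omega}\right|} \sin{\left(5 \sqrt{2} \left|{\omega}\right| + \frac{\pi}{4} \right)}}{250}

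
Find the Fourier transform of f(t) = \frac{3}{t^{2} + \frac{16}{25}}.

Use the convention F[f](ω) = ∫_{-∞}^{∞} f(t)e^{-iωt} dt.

F(ω) = \frac{15 \pi e^{- \frac{4 \left|{\omega}\right|}{5}}}{4}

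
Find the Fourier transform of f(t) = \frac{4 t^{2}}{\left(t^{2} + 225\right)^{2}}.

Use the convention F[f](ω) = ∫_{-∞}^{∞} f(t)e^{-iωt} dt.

F(ω) = \frac{2 \pi \left(1 - 15 \left|{\omega}\right|\right) e^{- 15 \left|{\omega}\right|}}{15}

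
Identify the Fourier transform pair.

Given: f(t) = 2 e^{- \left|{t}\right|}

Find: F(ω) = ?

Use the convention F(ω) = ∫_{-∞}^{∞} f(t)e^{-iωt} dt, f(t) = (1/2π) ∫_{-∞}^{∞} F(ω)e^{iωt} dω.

F(ω) = \frac{4}{\omega^{2} + 1}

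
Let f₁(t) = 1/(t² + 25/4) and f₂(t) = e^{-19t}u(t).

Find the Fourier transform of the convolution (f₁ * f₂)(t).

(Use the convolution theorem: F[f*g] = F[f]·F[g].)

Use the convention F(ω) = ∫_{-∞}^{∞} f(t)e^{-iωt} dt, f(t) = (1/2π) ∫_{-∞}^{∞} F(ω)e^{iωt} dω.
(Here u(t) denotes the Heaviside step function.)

F[f₁*f₂](ω) = \frac{2 \pi e^{- \frac{5 \left|{\omega}\right|}{2}}}{5 \left(i \omega + 19\right)}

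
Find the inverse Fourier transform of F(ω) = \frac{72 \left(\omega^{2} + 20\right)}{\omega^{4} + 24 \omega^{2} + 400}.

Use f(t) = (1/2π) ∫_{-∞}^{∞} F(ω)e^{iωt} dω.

f(t) = 9 e^{- 4 \left|{t}\right|} \cos{\left(2 \left|{t}\right| \right)}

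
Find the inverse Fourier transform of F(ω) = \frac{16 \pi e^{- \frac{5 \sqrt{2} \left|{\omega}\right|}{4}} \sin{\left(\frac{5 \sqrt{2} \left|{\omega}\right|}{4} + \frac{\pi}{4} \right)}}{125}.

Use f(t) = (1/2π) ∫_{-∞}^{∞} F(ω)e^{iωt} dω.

f(t) = \frac{2}{t^{4} + \frac{625}{16}}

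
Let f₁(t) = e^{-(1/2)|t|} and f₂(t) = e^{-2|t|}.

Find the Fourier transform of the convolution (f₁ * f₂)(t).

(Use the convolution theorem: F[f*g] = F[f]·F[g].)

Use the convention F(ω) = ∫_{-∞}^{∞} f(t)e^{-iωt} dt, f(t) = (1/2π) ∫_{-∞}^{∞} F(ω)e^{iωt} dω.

F[f₁*f₂](ω) = \frac{16}{\left(\omega^{2} + 4\right) \left(4 \omega^{2} + 1\right)}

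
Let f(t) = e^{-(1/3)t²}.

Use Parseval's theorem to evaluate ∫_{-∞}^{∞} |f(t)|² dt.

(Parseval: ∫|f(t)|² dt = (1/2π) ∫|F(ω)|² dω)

∫|f(t)|² dt = \frac{\sqrt{6} \sqrt{\pi}}{2}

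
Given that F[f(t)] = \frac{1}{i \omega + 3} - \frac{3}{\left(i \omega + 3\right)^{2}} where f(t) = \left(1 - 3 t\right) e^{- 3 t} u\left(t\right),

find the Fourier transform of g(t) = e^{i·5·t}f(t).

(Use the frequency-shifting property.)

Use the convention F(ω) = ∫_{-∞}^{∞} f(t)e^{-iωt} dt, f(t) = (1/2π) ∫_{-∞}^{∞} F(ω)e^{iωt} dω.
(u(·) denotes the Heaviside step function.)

F[g](ω) = \frac{i \left(5 - \omega\right)}{\omega^{2} - 2 \omega \left(5 + 3 i\right) + 16 + 30 i}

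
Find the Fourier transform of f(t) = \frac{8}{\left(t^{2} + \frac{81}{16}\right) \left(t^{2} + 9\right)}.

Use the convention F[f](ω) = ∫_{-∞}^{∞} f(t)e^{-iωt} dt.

F(ω) = - \frac{128 \pi e^{- 3 \left|{\omega}\right|}}{189} + \frac{512 \pi e^{- \frac{9 \left|{\omega}\right|}{4}}}{567}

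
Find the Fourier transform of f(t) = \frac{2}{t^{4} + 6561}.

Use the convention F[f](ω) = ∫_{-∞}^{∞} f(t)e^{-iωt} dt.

F(ω) = \frac{2 \pi e^{- \frac{9 \sqrt{2} \left|{\omega}\right|}{2}} \sin{\left(\frac{9 \sqrt{2} \left|{\omega}\right|}{2} + \frac{\pi}{4} \right)}}{729}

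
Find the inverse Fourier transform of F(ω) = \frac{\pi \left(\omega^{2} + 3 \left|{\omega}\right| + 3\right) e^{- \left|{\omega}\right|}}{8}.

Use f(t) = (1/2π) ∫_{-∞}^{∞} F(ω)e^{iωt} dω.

f(t) = \frac{1}{\left(t^{2} + 1\right)^{3}}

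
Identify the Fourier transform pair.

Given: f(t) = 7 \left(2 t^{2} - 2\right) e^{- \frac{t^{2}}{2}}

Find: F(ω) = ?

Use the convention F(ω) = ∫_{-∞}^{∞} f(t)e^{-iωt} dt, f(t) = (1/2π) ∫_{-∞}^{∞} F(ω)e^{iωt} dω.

F(ω) = - 14 \sqrt{2} \sqrt{\pi} \omega^{2} e^{- \frac{\omega^{2}}{2}}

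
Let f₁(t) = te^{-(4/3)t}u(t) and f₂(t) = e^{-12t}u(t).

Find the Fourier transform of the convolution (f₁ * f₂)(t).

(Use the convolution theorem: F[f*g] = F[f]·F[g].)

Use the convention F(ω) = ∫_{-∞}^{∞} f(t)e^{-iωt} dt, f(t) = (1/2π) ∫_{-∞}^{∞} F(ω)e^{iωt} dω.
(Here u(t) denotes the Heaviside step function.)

F[f₁*f₂](ω) = \frac{9}{\left(i \omega + 12\right) \left(3 i \omega + 4\right)^{2}}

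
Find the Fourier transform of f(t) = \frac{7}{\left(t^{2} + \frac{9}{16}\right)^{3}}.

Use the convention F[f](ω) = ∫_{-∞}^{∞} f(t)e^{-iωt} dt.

F(ω) = \frac{56 \pi \left(3 \omega^{2} + 12 \left|{\omega}\right| + 16\right) e^{- \frac{3 \left|{\omega}\right|}{4}}}{81}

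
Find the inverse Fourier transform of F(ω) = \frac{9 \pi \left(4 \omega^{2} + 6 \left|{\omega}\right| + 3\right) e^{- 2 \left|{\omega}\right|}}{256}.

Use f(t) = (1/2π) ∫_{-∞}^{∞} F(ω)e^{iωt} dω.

f(t) = \frac{9}{\left(t^{2} + 4\right)^{3}}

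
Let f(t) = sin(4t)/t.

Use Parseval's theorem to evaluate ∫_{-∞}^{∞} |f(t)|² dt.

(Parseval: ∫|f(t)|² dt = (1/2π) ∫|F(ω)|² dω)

∫|f(t)|² dt = 4 \pi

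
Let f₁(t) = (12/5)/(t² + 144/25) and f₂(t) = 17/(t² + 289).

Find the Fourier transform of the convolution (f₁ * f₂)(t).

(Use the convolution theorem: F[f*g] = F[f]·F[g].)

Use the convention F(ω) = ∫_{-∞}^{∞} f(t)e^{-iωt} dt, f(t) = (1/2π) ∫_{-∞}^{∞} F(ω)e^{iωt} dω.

F[f₁*f₂](ω) = \pi^{2} e^{- \frac{97 \left|{\omega}\right|}{5}}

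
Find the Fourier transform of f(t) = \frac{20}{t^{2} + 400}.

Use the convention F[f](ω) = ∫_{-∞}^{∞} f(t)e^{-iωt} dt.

F(ω) = \pi e^{- 20 \left|{\omega}\right|}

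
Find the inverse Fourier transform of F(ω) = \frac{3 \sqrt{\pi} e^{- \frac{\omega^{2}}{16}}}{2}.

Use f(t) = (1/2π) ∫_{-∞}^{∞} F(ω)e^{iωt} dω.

f(t) = 3 e^{- 4 t^{2}}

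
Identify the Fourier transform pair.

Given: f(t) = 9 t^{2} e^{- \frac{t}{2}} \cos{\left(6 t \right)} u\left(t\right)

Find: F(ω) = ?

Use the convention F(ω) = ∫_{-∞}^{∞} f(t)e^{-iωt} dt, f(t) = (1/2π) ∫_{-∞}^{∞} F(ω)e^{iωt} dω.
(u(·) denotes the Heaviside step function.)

F(ω) = \frac{144 \left(- 864 i \omega + \left(2 i \omega + 1\right)^{3} - 432\right)}{\left(\left(2 i \omega + 1\right)^{2} + 144\right)^{3}}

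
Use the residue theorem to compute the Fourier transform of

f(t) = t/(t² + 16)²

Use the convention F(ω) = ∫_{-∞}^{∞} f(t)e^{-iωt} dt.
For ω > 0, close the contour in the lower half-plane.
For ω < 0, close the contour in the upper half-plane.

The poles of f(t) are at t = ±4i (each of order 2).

Let g(z) = f(z)e^{-iωz}; for large |z| the factor e^{-iωz} decays in the lower half-plane when ω > 0 and in the upper half-plane when ω < 0.

Case ω > 0 (lower half-plane, clockwise contour ⇒ F(ω) = -2πi·ΣRes):
  Res_{z = - 4 i} g(z) = \frac{\omega e^{- 4 \omega}}{16} (pole of order 2)
  F(ω) = -2πi·ΣRes = - \frac{i \pi \omega e^{- 4 \omega}}{8}

Case ω < 0 (upper half-plane, counterclockwise contour ⇒ F(ω) = +2πi·ΣRes):
  Res_{z = 4 i} g(z) = - \frac{\omega e^{4 \omega}}{16} (pole of order 2)
  F(ω) = 2πi·ΣRes = - \frac{i \pi \omega e^{4 \omega}}{8}

Both cases combine into a single formula in |ω|:

F(ω) = - \frac{i \pi \omega e^{- 4 \left|{\omega}\right|}}{8}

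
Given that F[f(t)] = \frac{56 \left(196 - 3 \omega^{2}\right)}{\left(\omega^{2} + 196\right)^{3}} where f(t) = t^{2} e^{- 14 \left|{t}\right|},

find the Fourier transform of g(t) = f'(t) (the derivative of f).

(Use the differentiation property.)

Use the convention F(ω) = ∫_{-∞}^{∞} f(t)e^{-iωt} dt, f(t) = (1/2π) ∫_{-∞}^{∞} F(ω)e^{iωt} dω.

F[g](ω) = - \frac{56 i \omega \left(3 \omega^{2} - 196\right)}{\left(\omega^{2} + 196\right)^{3}}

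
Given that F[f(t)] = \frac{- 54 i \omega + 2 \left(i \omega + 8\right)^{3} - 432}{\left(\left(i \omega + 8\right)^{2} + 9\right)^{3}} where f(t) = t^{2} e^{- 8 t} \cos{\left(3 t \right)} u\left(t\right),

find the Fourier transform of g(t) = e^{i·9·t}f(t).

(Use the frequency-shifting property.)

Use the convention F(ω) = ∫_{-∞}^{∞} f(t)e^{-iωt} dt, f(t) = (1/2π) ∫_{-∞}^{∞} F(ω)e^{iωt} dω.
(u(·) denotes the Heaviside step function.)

F[g](ω) = \frac{2 \left(27 i \left(9 - \omega\right) + \left(i \left(\omega - 9\right) + 8\right)^{3} - 216\right)}{\left(\left(i \left(\omega - 9\right) + 8\right)^{2} + 9\right)^{3}}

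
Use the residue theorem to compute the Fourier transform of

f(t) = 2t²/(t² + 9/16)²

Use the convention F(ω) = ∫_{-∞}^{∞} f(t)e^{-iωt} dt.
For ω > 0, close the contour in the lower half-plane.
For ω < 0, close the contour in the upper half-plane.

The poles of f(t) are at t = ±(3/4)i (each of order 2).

Let g(z) = f(z)e^{-iωz}; for large |z| the factor e^{-iωz} decays in the lower half-plane when ω > 0 and in the upper half-plane when ω < 0.

Case ω > 0 (lower half-plane, clockwise contour ⇒ F(ω) = -2πi·ΣRes):
  Res_{z = - \frac{3 i}{4}} g(z) = \frac{i \left(4 - 3 \omega\right) e^{- \frac{3 \omega}{4}}}{6} (pole of order 2)
  F(ω) = -2πi·ΣRes = \frac{\pi \left(4 - 3 \omega\right) e^{- \frac{3 \omega}{4}}}{3}

Case ω < 0 (upper half-plane, counterclockwise contour ⇒ F(ω) = +2πi·ΣRes):
  Res_{z = \frac{3 i}{4}} g(z) = \frac{i \left(- 3 \omega - 4\right) e^{\frac{3 \omega}{4}}}{6} (pole of order 2)
  F(ω) = 2πi·ΣRes = \frac{\pi \left(3 \omega + 4\right) e^{\frac{3 \omega}{4}}}{3}

Both cases combine into a single formula in |ω|:

F(ω) = \frac{\pi \left(4 - 3 \left|{\omega}\right|\right) e^{- \frac{3 \left|{\omega}\right|}{4}}}{3}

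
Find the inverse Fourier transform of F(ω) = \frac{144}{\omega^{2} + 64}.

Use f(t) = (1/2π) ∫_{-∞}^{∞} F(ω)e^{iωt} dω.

f(t) = 9 e^{- 8 \left|{t}\right|}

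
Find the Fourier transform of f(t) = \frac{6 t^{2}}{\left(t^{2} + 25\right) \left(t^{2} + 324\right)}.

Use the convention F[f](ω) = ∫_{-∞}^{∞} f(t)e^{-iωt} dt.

F(ω) = \frac{6 \pi \left(18 - 5 e^{13 \left|{\omega}\right|}\right) e^{- 18 \left|{\omega}\right|}}{299}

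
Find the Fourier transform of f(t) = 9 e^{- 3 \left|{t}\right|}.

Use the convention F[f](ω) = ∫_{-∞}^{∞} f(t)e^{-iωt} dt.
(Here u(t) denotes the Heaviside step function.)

F(ω) = \frac{54}{\omega^{2} + 9}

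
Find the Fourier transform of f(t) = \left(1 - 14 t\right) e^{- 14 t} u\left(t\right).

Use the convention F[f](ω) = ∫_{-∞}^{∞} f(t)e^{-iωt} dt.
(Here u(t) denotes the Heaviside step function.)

F(ω) = \frac{i \omega}{- \omega^{2} + 28 i \omega + 196}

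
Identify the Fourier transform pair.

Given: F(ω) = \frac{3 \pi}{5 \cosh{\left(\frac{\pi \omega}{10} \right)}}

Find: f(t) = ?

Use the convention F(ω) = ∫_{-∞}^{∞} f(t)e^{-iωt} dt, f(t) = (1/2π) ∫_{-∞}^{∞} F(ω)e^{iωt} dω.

f(t) = \frac{3}{\cosh{\left(5 t \right)}}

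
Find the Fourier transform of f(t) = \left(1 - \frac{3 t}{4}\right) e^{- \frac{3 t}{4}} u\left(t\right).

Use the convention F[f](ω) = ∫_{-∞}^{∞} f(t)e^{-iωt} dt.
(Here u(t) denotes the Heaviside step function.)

F(ω) = \frac{16 i \omega}{- 16 \omega^{2} + 24 i \omega + 9}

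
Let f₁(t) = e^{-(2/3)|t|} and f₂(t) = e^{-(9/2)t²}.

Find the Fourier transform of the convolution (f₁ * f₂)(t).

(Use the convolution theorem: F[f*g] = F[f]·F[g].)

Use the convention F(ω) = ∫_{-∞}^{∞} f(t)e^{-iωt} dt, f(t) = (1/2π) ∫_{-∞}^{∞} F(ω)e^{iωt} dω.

F[f₁*f₂](ω) = \frac{4 \sqrt{2} \sqrt{\pi} e^{- \frac{\omega^{2}}{18}}}{9 \omega^{2} + 4}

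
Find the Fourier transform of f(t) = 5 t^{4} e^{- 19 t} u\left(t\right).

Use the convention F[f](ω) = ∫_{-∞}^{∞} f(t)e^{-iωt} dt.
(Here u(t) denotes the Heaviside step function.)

F(ω) = \frac{120}{\left(i \omega + 19\right)^{5}}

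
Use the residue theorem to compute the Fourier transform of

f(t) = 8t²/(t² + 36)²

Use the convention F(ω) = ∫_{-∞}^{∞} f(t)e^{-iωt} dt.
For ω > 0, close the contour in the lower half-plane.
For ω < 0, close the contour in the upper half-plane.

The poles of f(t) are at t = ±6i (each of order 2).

Let g(z) = f(z)e^{-iωz}; for large |z| the factor e^{-iωz} decays in the lower half-plane when ω > 0 and in the upper half-plane when ω < 0.

Case ω > 0 (lower half-plane, clockwise contour ⇒ F(ω) = -2πi·ΣRes):
  Res_{z = - 6 i} g(z) = \frac{i \left(1 - 6 \omega\right) e^{- 6 \omega}}{3} (pole of order 2)
  F(ω) = -2πi·ΣRes = \frac{2 \pi \left(1 - 6 \omega\right) e^{- 6 \omega}}{3}

Case ω < 0 (upper half-plane, counterclockwise contour ⇒ F(ω) = +2πi·ΣRes):
  Res_{z = 6 i} g(z) = \frac{i \left(- 6 \omega - 1\right) e^{6 \omega}}{3} (pole of order 2)
  F(ω) = 2πi·ΣRes = \frac{2 \pi \left(6 \omega + 1\right) e^{6 \omega}}{3}

Both cases combine into a single formula in |ω|:

F(ω) = \frac{2 \pi \left(1 - 6 \left|{\omega}\right|\right) e^{- 6 \left|{\omega}\right|}}{3}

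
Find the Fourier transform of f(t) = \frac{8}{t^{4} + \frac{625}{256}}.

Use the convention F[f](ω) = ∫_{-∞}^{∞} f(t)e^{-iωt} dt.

F(ω) = \frac{512 \pi e^{- \frac{5 \sqrt{2} \left|{\omega}\right|}{8}} \sin{\left(\frac{5 \sqrt{2} \left|{\omega}\right|}{8} + \frac{\pi}{4} \right)}}{125}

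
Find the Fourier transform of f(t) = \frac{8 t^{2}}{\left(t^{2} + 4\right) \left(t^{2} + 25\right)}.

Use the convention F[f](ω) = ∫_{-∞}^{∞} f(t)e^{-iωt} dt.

F(ω) = \frac{8 \pi \left(5 - 2 e^{3 \left|{\omega}\right|}\right) e^{- 5 \left|{\omega}\right|}}{21}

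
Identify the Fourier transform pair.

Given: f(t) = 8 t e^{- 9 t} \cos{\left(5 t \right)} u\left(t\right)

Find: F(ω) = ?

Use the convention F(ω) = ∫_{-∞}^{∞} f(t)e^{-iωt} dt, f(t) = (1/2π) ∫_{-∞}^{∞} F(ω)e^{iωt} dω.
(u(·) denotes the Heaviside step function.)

F(ω) = \frac{8 \left(\left(i \omega + 9\right)^{2} - 25\right)}{\left(\left(i \omega + 9\right)^{2} + 25\right)^{2}}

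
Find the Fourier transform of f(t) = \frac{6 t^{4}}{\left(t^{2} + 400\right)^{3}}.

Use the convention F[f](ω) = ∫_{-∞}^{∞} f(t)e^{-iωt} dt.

F(ω) = \frac{3 \pi \left(400 \omega^{2} - 100 \left|{\omega}\right| + 3\right) e^{- 20 \left|{\omega}\right|}}{80}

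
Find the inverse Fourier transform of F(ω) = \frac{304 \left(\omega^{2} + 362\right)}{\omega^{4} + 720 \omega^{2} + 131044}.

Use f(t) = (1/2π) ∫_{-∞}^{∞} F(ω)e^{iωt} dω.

f(t) = 8 e^{- 19 \left|{t}\right|} \cos{\left(\left|{t}\right| \right)}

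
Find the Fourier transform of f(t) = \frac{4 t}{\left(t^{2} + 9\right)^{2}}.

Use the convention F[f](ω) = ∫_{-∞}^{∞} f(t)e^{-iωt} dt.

F(ω) = - \frac{2 i \pi \omega e^{- 3 \left|{\omega}\right|}}{3}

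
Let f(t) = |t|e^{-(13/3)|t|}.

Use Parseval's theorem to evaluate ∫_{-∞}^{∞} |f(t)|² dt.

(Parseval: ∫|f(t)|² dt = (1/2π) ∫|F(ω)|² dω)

∫|f(t)|² dt = \frac{27}{4394}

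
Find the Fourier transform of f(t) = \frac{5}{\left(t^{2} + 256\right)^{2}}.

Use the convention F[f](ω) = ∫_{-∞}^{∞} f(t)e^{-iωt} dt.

F(ω) = \frac{5 \pi \left(16 \left|{\omega}\right| + 1\right) e^{- 16 \left|{\omega}\right|}}{8192}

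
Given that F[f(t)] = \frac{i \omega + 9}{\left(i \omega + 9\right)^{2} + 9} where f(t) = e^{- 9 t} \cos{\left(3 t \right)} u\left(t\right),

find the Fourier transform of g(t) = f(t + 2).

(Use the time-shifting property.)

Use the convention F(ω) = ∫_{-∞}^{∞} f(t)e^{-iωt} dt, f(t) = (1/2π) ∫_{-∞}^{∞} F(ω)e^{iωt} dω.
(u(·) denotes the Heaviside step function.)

F[g](ω) = \frac{\left(i \omega + 9\right) e^{2 i \omega}}{\left(i \omega + 9\right)^{2} + 9}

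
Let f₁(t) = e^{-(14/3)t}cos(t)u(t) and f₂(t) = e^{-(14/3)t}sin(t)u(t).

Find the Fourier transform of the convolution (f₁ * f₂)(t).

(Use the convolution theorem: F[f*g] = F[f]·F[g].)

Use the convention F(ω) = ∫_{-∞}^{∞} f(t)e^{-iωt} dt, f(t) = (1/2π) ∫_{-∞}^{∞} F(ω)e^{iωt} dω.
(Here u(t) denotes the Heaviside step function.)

F[f₁*f₂](ω) = \frac{27 \left(3 i \omega + 14\right)}{\left(\left(3 i \omega + 14\right)^{2} + 9\right)^{2}}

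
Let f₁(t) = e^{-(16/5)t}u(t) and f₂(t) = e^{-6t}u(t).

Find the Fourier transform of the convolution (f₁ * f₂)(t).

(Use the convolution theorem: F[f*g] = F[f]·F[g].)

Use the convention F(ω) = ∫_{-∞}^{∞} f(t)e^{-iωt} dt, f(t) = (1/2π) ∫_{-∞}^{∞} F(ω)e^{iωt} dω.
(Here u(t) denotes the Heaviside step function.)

F[f₁*f₂](ω) = \frac{5}{\left(i \omega + 6\right) \left(5 i \omega + 16\right)}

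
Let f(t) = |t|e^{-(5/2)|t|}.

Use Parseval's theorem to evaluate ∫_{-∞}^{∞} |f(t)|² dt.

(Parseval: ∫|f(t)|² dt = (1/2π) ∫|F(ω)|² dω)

∫|f(t)|² dt = \frac{4}{125}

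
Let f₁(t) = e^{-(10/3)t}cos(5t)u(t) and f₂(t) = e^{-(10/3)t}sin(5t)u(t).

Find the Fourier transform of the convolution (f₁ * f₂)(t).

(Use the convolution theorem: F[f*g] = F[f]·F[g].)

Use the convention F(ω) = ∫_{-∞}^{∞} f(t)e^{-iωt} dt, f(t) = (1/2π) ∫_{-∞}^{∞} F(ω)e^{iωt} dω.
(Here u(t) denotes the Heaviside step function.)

F[f₁*f₂](ω) = \frac{135 \left(3 i \omega + 10\right)}{\left(\left(3 i \omega + 10\right)^{2} + 225\right)^{2}}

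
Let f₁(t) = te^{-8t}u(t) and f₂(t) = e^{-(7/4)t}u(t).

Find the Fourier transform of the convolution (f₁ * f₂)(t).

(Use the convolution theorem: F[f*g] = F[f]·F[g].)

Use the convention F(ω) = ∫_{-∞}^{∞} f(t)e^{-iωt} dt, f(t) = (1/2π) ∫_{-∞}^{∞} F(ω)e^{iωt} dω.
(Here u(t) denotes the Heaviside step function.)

F[f₁*f₂](ω) = \frac{4}{\left(i \omega + 8\right)^{2} \left(4 i \omega + 7\right)}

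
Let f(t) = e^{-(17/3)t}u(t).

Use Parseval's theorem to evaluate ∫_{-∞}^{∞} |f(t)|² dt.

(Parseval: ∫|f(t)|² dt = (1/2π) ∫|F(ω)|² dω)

∫|f(t)|² dt = \frac{3}{34}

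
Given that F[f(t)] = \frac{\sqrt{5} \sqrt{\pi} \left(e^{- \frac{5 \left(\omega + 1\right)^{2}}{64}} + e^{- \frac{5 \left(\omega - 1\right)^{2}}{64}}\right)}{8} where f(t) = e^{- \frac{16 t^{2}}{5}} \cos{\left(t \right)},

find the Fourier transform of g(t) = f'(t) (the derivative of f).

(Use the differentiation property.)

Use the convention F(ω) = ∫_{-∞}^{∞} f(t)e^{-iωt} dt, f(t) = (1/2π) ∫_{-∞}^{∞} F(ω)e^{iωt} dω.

F[g](ω) = \frac{\sqrt{5} i \sqrt{\pi} \omega \left(e^{\frac{5 \omega}{16}} + 1\right) e^{- \frac{5 \omega^{2}}{64} - \frac{5 \omega}{32} - \frac{5}{64}}}{8}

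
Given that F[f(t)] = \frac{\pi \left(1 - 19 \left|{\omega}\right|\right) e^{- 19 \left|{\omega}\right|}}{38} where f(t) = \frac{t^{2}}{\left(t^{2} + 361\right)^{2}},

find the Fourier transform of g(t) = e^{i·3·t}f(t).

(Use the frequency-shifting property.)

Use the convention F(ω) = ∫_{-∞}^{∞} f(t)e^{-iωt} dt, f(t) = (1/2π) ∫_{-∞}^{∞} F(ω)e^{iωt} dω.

F[g](ω) = \frac{\pi \left(1 - 19 \left|{\omega - 3}\right|\right) e^{- 19 \left|{\omega - 3}\right|}}{38}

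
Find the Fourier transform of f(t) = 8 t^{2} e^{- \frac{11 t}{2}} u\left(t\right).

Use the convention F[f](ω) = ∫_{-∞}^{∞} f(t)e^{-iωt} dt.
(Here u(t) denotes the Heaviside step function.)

F(ω) = \frac{128}{\left(2 i \omega + 11\right)^{3}}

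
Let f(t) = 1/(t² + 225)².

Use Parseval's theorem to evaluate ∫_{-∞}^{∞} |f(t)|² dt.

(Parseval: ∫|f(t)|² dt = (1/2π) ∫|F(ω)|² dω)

∫|f(t)|² dt = \frac{\pi}{546750000}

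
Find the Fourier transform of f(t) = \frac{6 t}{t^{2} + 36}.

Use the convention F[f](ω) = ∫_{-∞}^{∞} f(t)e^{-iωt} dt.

F(ω) = - 6 i \pi e^{- 6 \left|{\omega}\right|} \operatorname{sign}{\left(\omega \right)}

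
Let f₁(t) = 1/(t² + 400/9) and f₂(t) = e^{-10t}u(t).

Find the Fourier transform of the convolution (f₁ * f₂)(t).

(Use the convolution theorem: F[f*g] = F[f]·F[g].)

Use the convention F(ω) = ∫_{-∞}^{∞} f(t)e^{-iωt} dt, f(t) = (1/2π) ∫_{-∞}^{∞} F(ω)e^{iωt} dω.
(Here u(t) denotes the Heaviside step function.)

F[f₁*f₂](ω) = \frac{3 \pi e^{- \frac{20 \left|{\omega}\right|}{3}}}{20 \left(i \omega + 10\right)}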